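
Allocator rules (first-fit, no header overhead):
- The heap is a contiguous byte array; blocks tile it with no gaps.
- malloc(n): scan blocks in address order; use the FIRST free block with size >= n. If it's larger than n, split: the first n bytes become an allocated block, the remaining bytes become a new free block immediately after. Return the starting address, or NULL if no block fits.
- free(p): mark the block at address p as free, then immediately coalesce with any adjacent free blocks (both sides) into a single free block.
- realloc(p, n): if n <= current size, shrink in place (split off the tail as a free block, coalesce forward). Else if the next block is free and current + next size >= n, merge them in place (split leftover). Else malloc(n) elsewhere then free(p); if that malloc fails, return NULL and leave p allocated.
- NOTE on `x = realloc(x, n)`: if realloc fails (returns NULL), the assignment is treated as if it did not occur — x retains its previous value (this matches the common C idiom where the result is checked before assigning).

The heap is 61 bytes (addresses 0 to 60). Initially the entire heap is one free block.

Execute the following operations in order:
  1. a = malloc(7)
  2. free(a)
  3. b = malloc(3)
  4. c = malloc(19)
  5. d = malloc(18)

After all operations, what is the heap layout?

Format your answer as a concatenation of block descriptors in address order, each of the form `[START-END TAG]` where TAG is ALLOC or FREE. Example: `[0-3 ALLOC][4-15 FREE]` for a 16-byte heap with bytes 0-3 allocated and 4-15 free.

Answer: [0-2 ALLOC][3-21 ALLOC][22-39 ALLOC][40-60 FREE]

Derivation:
Op 1: a = malloc(7) -> a = 0; heap: [0-6 ALLOC][7-60 FREE]
Op 2: free(a) -> (freed a); heap: [0-60 FREE]
Op 3: b = malloc(3) -> b = 0; heap: [0-2 ALLOC][3-60 FREE]
Op 4: c = malloc(19) -> c = 3; heap: [0-2 ALLOC][3-21 ALLOC][22-60 FREE]
Op 5: d = malloc(18) -> d = 22; heap: [0-2 ALLOC][3-21 ALLOC][22-39 ALLOC][40-60 FREE]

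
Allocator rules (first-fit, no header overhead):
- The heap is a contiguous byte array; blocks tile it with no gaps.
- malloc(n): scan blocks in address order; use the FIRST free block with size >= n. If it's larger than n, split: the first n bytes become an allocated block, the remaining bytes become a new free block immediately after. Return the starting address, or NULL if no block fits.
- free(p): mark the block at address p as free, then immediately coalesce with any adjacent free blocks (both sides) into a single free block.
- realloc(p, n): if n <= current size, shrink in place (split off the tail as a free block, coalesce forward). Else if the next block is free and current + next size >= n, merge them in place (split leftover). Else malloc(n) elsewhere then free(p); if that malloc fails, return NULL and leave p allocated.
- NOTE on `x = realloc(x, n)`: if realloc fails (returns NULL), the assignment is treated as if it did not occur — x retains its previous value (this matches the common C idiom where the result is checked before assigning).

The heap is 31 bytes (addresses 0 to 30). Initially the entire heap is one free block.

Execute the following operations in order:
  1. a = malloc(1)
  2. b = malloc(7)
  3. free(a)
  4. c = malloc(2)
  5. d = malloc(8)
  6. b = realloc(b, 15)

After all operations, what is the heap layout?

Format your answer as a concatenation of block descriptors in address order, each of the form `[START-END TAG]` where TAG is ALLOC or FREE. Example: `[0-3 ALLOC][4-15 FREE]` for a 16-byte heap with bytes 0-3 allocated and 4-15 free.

Op 1: a = malloc(1) -> a = 0; heap: [0-0 ALLOC][1-30 FREE]
Op 2: b = malloc(7) -> b = 1; heap: [0-0 ALLOC][1-7 ALLOC][8-30 FREE]
Op 3: free(a) -> (freed a); heap: [0-0 FREE][1-7 ALLOC][8-30 FREE]
Op 4: c = malloc(2) -> c = 8; heap: [0-0 FREE][1-7 ALLOC][8-9 ALLOC][10-30 FREE]
Op 5: d = malloc(8) -> d = 10; heap: [0-0 FREE][1-7 ALLOC][8-9 ALLOC][10-17 ALLOC][18-30 FREE]
Op 6: b = realloc(b, 15) -> NULL (b unchanged); heap: [0-0 FREE][1-7 ALLOC][8-9 ALLOC][10-17 ALLOC][18-30 FREE]

Answer: [0-0 FREE][1-7 ALLOC][8-9 ALLOC][10-17 ALLOC][18-30 FREE]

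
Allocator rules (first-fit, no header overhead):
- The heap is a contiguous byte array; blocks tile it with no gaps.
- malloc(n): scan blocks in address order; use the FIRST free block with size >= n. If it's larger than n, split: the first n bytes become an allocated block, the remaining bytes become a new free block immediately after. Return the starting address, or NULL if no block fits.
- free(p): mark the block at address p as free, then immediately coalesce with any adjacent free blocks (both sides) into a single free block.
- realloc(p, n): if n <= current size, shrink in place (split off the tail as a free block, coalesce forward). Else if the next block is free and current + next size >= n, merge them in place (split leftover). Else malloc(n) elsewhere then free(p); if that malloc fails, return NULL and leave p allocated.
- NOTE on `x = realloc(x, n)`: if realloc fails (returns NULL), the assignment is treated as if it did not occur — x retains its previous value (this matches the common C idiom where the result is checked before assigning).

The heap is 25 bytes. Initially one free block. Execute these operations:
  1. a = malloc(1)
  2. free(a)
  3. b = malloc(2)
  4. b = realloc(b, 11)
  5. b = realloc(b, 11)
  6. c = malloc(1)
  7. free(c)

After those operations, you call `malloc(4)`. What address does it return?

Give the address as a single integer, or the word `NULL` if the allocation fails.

Op 1: a = malloc(1) -> a = 0; heap: [0-0 ALLOC][1-24 FREE]
Op 2: free(a) -> (freed a); heap: [0-24 FREE]
Op 3: b = malloc(2) -> b = 0; heap: [0-1 ALLOC][2-24 FREE]
Op 4: b = realloc(b, 11) -> b = 0; heap: [0-10 ALLOC][11-24 FREE]
Op 5: b = realloc(b, 11) -> b = 0; heap: [0-10 ALLOC][11-24 FREE]
Op 6: c = malloc(1) -> c = 11; heap: [0-10 ALLOC][11-11 ALLOC][12-24 FREE]
Op 7: free(c) -> (freed c); heap: [0-10 ALLOC][11-24 FREE]
malloc(4): first-fit scan over [0-10 ALLOC][11-24 FREE] -> 11

Answer: 11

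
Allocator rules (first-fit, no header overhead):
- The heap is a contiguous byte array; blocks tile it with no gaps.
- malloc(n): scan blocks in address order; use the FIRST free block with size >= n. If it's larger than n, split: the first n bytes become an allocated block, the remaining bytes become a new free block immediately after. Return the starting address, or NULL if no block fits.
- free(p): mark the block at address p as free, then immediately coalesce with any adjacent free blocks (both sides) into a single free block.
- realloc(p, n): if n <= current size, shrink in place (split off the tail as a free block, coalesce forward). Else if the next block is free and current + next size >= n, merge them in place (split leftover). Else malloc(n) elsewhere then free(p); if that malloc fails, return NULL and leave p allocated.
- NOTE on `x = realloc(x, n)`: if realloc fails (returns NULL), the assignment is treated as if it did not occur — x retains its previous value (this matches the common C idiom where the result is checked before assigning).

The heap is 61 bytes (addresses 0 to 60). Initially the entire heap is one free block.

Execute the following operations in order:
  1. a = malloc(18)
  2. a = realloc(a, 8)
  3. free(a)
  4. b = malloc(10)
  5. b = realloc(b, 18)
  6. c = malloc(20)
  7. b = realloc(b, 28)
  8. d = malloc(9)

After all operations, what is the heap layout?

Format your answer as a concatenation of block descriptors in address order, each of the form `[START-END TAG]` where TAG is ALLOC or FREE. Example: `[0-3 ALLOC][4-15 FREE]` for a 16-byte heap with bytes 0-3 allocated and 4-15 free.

Op 1: a = malloc(18) -> a = 0; heap: [0-17 ALLOC][18-60 FREE]
Op 2: a = realloc(a, 8) -> a = 0; heap: [0-7 ALLOC][8-60 FREE]
Op 3: free(a) -> (freed a); heap: [0-60 FREE]
Op 4: b = malloc(10) -> b = 0; heap: [0-9 ALLOC][10-60 FREE]
Op 5: b = realloc(b, 18) -> b = 0; heap: [0-17 ALLOC][18-60 FREE]
Op 6: c = malloc(20) -> c = 18; heap: [0-17 ALLOC][18-37 ALLOC][38-60 FREE]
Op 7: b = realloc(b, 28) -> NULL (b unchanged); heap: [0-17 ALLOC][18-37 ALLOC][38-60 FREE]
Op 8: d = malloc(9) -> d = 38; heap: [0-17 ALLOC][18-37 ALLOC][38-46 ALLOC][47-60 FREE]

Answer: [0-17 ALLOC][18-37 ALLOC][38-46 ALLOC][47-60 FREE]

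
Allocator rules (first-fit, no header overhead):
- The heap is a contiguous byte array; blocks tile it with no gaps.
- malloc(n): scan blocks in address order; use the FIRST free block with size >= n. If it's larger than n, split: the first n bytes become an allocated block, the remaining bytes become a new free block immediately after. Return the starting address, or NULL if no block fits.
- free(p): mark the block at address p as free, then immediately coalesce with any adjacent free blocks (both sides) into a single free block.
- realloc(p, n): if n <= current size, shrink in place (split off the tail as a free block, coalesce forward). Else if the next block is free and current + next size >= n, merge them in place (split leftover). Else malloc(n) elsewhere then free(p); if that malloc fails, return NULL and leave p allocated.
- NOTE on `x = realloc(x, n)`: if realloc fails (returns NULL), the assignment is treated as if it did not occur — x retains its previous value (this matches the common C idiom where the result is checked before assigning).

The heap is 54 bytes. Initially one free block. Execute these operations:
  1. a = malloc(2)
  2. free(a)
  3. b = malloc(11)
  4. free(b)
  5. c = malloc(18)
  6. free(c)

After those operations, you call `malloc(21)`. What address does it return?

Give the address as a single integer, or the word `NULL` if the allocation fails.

Answer: 0

Derivation:
Op 1: a = malloc(2) -> a = 0; heap: [0-1 ALLOC][2-53 FREE]
Op 2: free(a) -> (freed a); heap: [0-53 FREE]
Op 3: b = malloc(11) -> b = 0; heap: [0-10 ALLOC][11-53 FREE]
Op 4: free(b) -> (freed b); heap: [0-53 FREE]
Op 5: c = malloc(18) -> c = 0; heap: [0-17 ALLOC][18-53 FREE]
Op 6: free(c) -> (freed c); heap: [0-53 FREE]
malloc(21): first-fit scan over [0-53 FREE] -> 0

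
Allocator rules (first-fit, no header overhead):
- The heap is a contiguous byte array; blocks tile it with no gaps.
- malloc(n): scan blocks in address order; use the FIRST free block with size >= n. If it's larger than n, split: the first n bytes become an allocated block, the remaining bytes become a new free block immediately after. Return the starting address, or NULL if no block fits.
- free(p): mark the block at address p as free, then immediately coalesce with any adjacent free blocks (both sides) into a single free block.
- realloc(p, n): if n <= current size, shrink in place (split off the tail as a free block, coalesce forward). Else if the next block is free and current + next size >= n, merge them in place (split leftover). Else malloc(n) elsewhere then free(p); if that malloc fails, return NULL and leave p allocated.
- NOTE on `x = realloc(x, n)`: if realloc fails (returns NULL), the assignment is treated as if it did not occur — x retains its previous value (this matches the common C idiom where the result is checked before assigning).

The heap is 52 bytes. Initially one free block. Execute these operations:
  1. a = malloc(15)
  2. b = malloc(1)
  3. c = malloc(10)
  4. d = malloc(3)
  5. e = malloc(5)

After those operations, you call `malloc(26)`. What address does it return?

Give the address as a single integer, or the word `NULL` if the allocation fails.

Op 1: a = malloc(15) -> a = 0; heap: [0-14 ALLOC][15-51 FREE]
Op 2: b = malloc(1) -> b = 15; heap: [0-14 ALLOC][15-15 ALLOC][16-51 FREE]
Op 3: c = malloc(10) -> c = 16; heap: [0-14 ALLOC][15-15 ALLOC][16-25 ALLOC][26-51 FREE]
Op 4: d = malloc(3) -> d = 26; heap: [0-14 ALLOC][15-15 ALLOC][16-25 ALLOC][26-28 ALLOC][29-51 FREE]
Op 5: e = malloc(5) -> e = 29; heap: [0-14 ALLOC][15-15 ALLOC][16-25 ALLOC][26-28 ALLOC][29-33 ALLOC][34-51 FREE]
malloc(26): first-fit scan over [0-14 ALLOC][15-15 ALLOC][16-25 ALLOC][26-28 ALLOC][29-33 ALLOC][34-51 FREE] -> NULL

Answer: NULL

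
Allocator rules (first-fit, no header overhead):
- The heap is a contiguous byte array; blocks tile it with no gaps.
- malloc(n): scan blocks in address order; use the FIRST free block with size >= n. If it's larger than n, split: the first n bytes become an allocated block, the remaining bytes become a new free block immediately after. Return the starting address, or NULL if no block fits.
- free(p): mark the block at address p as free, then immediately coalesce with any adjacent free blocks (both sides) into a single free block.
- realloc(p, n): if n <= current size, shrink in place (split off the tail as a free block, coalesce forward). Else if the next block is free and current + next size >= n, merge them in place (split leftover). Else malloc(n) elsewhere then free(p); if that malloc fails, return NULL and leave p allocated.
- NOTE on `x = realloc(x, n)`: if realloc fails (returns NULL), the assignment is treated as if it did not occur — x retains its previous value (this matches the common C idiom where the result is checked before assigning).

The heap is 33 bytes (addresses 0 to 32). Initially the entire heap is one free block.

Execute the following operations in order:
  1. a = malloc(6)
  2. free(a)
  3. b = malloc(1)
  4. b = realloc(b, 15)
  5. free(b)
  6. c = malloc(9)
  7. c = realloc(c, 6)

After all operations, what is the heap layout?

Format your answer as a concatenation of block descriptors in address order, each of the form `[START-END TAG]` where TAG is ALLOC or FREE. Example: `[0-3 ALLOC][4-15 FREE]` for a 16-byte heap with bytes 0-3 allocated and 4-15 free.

Answer: [0-5 ALLOC][6-32 FREE]

Derivation:
Op 1: a = malloc(6) -> a = 0; heap: [0-5 ALLOC][6-32 FREE]
Op 2: free(a) -> (freed a); heap: [0-32 FREE]
Op 3: b = malloc(1) -> b = 0; heap: [0-0 ALLOC][1-32 FREE]
Op 4: b = realloc(b, 15) -> b = 0; heap: [0-14 ALLOC][15-32 FREE]
Op 5: free(b) -> (freed b); heap: [0-32 FREE]
Op 6: c = malloc(9) -> c = 0; heap: [0-8 ALLOC][9-32 FREE]
Op 7: c = realloc(c, 6) -> c = 0; heap: [0-5 ALLOC][6-32 FREE]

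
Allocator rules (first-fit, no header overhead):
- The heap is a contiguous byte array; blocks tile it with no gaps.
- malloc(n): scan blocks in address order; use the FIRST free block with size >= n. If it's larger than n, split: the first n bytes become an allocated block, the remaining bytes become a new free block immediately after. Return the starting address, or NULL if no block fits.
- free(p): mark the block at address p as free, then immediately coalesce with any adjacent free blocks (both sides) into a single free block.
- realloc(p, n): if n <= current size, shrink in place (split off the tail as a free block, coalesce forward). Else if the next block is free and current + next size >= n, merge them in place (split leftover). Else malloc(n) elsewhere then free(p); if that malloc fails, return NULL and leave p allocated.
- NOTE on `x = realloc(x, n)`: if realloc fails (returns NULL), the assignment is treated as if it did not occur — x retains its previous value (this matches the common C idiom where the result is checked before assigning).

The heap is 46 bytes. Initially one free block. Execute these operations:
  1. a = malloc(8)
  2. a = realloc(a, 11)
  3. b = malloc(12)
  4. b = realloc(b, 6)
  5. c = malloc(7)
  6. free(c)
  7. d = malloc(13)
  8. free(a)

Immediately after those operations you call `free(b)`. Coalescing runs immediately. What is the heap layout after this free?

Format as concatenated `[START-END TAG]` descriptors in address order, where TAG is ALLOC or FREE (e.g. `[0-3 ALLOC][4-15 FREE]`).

Op 1: a = malloc(8) -> a = 0; heap: [0-7 ALLOC][8-45 FREE]
Op 2: a = realloc(a, 11) -> a = 0; heap: [0-10 ALLOC][11-45 FREE]
Op 3: b = malloc(12) -> b = 11; heap: [0-10 ALLOC][11-22 ALLOC][23-45 FREE]
Op 4: b = realloc(b, 6) -> b = 11; heap: [0-10 ALLOC][11-16 ALLOC][17-45 FREE]
Op 5: c = malloc(7) -> c = 17; heap: [0-10 ALLOC][11-16 ALLOC][17-23 ALLOC][24-45 FREE]
Op 6: free(c) -> (freed c); heap: [0-10 ALLOC][11-16 ALLOC][17-45 FREE]
Op 7: d = malloc(13) -> d = 17; heap: [0-10 ALLOC][11-16 ALLOC][17-29 ALLOC][30-45 FREE]
Op 8: free(a) -> (freed a); heap: [0-10 FREE][11-16 ALLOC][17-29 ALLOC][30-45 FREE]
free(b): b = 11 -> block [11-16 ALLOC]; mark free, coalesce with adjacent free neighbors -> [0-16 FREE][17-29 ALLOC][30-45 FREE]

Answer: [0-16 FREE][17-29 ALLOC][30-45 FREE]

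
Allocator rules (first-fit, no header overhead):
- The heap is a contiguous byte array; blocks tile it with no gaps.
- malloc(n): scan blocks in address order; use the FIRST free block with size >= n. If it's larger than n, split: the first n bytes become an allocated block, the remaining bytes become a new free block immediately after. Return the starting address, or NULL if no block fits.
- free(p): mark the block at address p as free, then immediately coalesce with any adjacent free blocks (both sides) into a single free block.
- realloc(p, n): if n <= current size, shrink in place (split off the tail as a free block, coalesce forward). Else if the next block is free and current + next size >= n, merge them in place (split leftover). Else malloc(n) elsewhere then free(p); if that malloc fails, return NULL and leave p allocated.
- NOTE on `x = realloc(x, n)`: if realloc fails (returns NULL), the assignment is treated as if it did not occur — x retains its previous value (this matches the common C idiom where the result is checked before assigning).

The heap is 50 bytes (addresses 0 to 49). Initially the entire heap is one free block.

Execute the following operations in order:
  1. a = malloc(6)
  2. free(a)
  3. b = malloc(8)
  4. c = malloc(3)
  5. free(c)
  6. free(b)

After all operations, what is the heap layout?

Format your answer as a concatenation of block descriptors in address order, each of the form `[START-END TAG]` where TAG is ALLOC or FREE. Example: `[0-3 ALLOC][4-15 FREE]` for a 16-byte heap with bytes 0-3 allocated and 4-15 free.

Op 1: a = malloc(6) -> a = 0; heap: [0-5 ALLOC][6-49 FREE]
Op 2: free(a) -> (freed a); heap: [0-49 FREE]
Op 3: b = malloc(8) -> b = 0; heap: [0-7 ALLOC][8-49 FREE]
Op 4: c = malloc(3) -> c = 8; heap: [0-7 ALLOC][8-10 ALLOC][11-49 FREE]
Op 5: free(c) -> (freed c); heap: [0-7 ALLOC][8-49 FREE]
Op 6: free(b) -> (freed b); heap: [0-49 FREE]

Answer: [0-49 FREE]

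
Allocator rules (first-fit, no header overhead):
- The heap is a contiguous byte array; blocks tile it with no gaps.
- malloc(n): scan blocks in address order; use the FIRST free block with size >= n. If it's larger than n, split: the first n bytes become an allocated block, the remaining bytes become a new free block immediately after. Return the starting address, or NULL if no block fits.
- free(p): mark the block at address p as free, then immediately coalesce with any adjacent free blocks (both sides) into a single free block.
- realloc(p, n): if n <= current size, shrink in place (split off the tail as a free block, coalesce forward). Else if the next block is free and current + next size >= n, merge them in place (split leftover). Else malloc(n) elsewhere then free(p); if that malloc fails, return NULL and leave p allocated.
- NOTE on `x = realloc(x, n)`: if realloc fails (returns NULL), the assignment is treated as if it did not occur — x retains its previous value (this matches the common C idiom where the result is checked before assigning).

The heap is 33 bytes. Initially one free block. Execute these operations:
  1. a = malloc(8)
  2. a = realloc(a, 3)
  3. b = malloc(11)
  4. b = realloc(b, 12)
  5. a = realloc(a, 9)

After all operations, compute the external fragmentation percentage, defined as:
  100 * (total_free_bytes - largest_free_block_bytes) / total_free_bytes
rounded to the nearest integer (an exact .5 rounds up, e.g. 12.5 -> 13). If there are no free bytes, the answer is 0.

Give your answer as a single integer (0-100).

Answer: 25

Derivation:
Op 1: a = malloc(8) -> a = 0; heap: [0-7 ALLOC][8-32 FREE]
Op 2: a = realloc(a, 3) -> a = 0; heap: [0-2 ALLOC][3-32 FREE]
Op 3: b = malloc(11) -> b = 3; heap: [0-2 ALLOC][3-13 ALLOC][14-32 FREE]
Op 4: b = realloc(b, 12) -> b = 3; heap: [0-2 ALLOC][3-14 ALLOC][15-32 FREE]
Op 5: a = realloc(a, 9) -> a = 15; heap: [0-2 FREE][3-14 ALLOC][15-23 ALLOC][24-32 FREE]
Free blocks: [3 9] total_free=12 largest=9 -> 100*(12-9)/12 = 300/12 = 25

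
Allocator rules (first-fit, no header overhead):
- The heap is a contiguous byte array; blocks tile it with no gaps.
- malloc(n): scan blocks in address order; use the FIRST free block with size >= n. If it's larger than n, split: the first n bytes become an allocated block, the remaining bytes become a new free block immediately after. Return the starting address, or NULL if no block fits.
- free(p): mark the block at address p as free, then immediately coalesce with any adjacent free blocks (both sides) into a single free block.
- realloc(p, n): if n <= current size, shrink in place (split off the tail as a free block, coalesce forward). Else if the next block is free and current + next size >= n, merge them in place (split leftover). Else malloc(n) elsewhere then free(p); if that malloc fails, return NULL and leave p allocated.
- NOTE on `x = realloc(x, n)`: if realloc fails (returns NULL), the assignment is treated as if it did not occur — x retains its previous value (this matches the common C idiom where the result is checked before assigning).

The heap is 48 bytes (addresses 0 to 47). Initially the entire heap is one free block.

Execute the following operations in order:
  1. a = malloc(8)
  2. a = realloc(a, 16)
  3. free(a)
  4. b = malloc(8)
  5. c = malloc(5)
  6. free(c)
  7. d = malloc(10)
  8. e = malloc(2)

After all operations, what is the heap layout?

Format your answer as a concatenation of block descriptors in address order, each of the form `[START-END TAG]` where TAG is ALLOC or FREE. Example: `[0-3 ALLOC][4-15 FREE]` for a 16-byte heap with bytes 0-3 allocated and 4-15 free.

Answer: [0-7 ALLOC][8-17 ALLOC][18-19 ALLOC][20-47 FREE]

Derivation:
Op 1: a = malloc(8) -> a = 0; heap: [0-7 ALLOC][8-47 FREE]
Op 2: a = realloc(a, 16) -> a = 0; heap: [0-15 ALLOC][16-47 FREE]
Op 3: free(a) -> (freed a); heap: [0-47 FREE]
Op 4: b = malloc(8) -> b = 0; heap: [0-7 ALLOC][8-47 FREE]
Op 5: c = malloc(5) -> c = 8; heap: [0-7 ALLOC][8-12 ALLOC][13-47 FREE]
Op 6: free(c) -> (freed c); heap: [0-7 ALLOC][8-47 FREE]
Op 7: d = malloc(10) -> d = 8; heap: [0-7 ALLOC][8-17 ALLOC][18-47 FREE]
Op 8: e = malloc(2) -> e = 18; heap: [0-7 ALLOC][8-17 ALLOC][18-19 ALLOC][20-47 FREE]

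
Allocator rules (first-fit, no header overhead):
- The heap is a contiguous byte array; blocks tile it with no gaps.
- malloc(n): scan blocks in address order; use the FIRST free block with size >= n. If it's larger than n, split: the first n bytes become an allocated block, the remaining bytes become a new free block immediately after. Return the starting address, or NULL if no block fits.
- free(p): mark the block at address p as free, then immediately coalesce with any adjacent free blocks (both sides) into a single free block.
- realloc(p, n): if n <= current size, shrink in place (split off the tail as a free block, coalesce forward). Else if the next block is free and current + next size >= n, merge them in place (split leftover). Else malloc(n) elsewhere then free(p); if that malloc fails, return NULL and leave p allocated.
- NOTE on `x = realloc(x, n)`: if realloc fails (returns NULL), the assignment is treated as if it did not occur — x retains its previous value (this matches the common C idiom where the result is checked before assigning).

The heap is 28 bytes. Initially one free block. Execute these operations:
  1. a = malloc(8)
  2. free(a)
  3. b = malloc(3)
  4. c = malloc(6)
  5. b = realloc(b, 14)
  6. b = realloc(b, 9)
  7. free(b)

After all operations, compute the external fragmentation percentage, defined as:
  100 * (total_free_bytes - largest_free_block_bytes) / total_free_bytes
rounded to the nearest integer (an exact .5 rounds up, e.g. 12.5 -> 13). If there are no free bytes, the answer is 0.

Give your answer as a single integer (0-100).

Op 1: a = malloc(8) -> a = 0; heap: [0-7 ALLOC][8-27 FREE]
Op 2: free(a) -> (freed a); heap: [0-27 FREE]
Op 3: b = malloc(3) -> b = 0; heap: [0-2 ALLOC][3-27 FREE]
Op 4: c = malloc(6) -> c = 3; heap: [0-2 ALLOC][3-8 ALLOC][9-27 FREE]
Op 5: b = realloc(b, 14) -> b = 9; heap: [0-2 FREE][3-8 ALLOC][9-22 ALLOC][23-27 FREE]
Op 6: b = realloc(b, 9) -> b = 9; heap: [0-2 FREE][3-8 ALLOC][9-17 ALLOC][18-27 FREE]
Op 7: free(b) -> (freed b); heap: [0-2 FREE][3-8 ALLOC][9-27 FREE]
Free blocks: [3 19] total_free=22 largest=19 -> 100*(22-19)/22 = 300/22 ≈ 13.636 -> rounds to 14

Answer: 14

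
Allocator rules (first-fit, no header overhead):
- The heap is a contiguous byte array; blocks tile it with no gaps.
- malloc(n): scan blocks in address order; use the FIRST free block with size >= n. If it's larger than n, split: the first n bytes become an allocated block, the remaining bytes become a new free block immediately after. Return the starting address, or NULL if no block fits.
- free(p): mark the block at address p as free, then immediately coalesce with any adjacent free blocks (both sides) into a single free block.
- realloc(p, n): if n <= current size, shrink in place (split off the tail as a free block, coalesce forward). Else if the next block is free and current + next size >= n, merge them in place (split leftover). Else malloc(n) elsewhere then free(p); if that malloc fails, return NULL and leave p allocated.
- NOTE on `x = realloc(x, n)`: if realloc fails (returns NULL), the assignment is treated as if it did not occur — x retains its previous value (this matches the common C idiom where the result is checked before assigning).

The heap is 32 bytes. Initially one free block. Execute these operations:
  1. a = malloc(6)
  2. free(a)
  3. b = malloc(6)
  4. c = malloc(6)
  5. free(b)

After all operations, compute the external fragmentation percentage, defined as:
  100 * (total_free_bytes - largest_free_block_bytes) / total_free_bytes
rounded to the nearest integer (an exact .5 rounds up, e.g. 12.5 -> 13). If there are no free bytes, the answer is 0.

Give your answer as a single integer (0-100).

Answer: 23

Derivation:
Op 1: a = malloc(6) -> a = 0; heap: [0-5 ALLOC][6-31 FREE]
Op 2: free(a) -> (freed a); heap: [0-31 FREE]
Op 3: b = malloc(6) -> b = 0; heap: [0-5 ALLOC][6-31 FREE]
Op 4: c = malloc(6) -> c = 6; heap: [0-5 ALLOC][6-11 ALLOC][12-31 FREE]
Op 5: free(b) -> (freed b); heap: [0-5 FREE][6-11 ALLOC][12-31 FREE]
Free blocks: [6 20] total_free=26 largest=20 -> 100*(26-20)/26 = 600/26 ≈ 23.077 -> rounds to 23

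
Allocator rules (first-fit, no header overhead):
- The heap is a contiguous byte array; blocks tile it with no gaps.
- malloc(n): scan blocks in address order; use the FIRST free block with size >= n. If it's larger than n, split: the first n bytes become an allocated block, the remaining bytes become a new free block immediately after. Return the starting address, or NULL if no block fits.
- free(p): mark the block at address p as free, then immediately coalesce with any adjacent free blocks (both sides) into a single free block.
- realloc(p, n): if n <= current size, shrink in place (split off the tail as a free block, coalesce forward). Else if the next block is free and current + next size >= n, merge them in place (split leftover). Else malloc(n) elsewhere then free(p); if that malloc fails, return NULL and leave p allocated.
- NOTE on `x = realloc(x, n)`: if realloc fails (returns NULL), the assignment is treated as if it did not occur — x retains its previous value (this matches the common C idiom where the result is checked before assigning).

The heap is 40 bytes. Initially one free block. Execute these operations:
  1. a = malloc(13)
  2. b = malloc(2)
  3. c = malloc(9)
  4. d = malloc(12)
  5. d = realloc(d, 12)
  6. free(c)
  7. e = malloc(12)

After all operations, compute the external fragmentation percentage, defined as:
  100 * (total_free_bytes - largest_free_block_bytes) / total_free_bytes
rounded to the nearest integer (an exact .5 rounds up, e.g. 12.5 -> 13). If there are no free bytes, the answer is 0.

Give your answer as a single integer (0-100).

Op 1: a = malloc(13) -> a = 0; heap: [0-12 ALLOC][13-39 FREE]
Op 2: b = malloc(2) -> b = 13; heap: [0-12 ALLOC][13-14 ALLOC][15-39 FREE]
Op 3: c = malloc(9) -> c = 15; heap: [0-12 ALLOC][13-14 ALLOC][15-23 ALLOC][24-39 FREE]
Op 4: d = malloc(12) -> d = 24; heap: [0-12 ALLOC][13-14 ALLOC][15-23 ALLOC][24-35 ALLOC][36-39 FREE]
Op 5: d = realloc(d, 12) -> d = 24; heap: [0-12 ALLOC][13-14 ALLOC][15-23 ALLOC][24-35 ALLOC][36-39 FREE]
Op 6: free(c) -> (freed c); heap: [0-12 ALLOC][13-14 ALLOC][15-23 FREE][24-35 ALLOC][36-39 FREE]
Op 7: e = malloc(12) -> e = NULL; heap: [0-12 ALLOC][13-14 ALLOC][15-23 FREE][24-35 ALLOC][36-39 FREE]
Free blocks: [9 4] total_free=13 largest=9 -> 100*(13-9)/13 = 400/13 ≈ 30.769 -> rounds to 31

Answer: 31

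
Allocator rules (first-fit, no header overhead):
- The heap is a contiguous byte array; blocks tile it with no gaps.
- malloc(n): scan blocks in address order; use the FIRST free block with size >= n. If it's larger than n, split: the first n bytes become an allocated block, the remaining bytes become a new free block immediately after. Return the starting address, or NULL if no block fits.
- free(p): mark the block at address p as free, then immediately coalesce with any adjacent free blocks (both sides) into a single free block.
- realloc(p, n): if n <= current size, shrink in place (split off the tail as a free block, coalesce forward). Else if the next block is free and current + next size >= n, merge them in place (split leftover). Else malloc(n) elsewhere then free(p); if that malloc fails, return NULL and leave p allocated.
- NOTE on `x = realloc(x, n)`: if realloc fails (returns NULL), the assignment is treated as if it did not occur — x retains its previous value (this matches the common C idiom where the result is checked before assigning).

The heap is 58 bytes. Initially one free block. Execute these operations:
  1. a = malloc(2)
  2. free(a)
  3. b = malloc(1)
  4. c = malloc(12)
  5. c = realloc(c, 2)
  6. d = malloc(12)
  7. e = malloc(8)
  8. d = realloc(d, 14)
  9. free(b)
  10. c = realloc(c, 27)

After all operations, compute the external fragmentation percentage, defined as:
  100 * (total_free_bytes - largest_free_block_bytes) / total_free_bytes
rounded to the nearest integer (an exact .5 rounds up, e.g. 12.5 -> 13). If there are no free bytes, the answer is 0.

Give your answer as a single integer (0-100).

Answer: 38

Derivation:
Op 1: a = malloc(2) -> a = 0; heap: [0-1 ALLOC][2-57 FREE]
Op 2: free(a) -> (freed a); heap: [0-57 FREE]
Op 3: b = malloc(1) -> b = 0; heap: [0-0 ALLOC][1-57 FREE]
Op 4: c = malloc(12) -> c = 1; heap: [0-0 ALLOC][1-12 ALLOC][13-57 FREE]
Op 5: c = realloc(c, 2) -> c = 1; heap: [0-0 ALLOC][1-2 ALLOC][3-57 FREE]
Op 6: d = malloc(12) -> d = 3; heap: [0-0 ALLOC][1-2 ALLOC][3-14 ALLOC][15-57 FREE]
Op 7: e = malloc(8) -> e = 15; heap: [0-0 ALLOC][1-2 ALLOC][3-14 ALLOC][15-22 ALLOC][23-57 FREE]
Op 8: d = realloc(d, 14) -> d = 23; heap: [0-0 ALLOC][1-2 ALLOC][3-14 FREE][15-22 ALLOC][23-36 ALLOC][37-57 FREE]
Op 9: free(b) -> (freed b); heap: [0-0 FREE][1-2 ALLOC][3-14 FREE][15-22 ALLOC][23-36 ALLOC][37-57 FREE]
Op 10: c = realloc(c, 27) -> NULL (c unchanged); heap: [0-0 FREE][1-2 ALLOC][3-14 FREE][15-22 ALLOC][23-36 ALLOC][37-57 FREE]
Free blocks: [1 12 21] total_free=34 largest=21 -> 100*(34-21)/34 = 1300/34 ≈ 38.235 -> rounds to 38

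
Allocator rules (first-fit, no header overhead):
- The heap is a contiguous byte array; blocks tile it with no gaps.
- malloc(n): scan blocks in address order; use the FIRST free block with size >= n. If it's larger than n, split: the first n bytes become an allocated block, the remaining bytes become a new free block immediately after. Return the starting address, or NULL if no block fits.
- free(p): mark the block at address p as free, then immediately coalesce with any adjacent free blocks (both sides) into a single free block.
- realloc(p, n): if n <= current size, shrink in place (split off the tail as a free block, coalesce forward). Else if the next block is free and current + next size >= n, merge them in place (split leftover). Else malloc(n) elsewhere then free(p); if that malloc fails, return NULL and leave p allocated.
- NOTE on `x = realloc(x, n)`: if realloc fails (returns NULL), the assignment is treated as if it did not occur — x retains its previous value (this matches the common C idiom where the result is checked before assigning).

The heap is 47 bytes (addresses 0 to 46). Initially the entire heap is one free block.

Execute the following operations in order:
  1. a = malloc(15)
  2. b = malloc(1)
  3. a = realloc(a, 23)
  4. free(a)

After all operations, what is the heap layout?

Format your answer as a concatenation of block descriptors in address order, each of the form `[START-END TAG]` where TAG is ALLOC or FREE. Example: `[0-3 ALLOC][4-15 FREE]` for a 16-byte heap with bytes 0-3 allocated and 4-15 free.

Answer: [0-14 FREE][15-15 ALLOC][16-46 FREE]

Derivation:
Op 1: a = malloc(15) -> a = 0; heap: [0-14 ALLOC][15-46 FREE]
Op 2: b = malloc(1) -> b = 15; heap: [0-14 ALLOC][15-15 ALLOC][16-46 FREE]
Op 3: a = realloc(a, 23) -> a = 16; heap: [0-14 FREE][15-15 ALLOC][16-38 ALLOC][39-46 FREE]
Op 4: free(a) -> (freed a); heap: [0-14 FREE][15-15 ALLOC][16-46 FREE]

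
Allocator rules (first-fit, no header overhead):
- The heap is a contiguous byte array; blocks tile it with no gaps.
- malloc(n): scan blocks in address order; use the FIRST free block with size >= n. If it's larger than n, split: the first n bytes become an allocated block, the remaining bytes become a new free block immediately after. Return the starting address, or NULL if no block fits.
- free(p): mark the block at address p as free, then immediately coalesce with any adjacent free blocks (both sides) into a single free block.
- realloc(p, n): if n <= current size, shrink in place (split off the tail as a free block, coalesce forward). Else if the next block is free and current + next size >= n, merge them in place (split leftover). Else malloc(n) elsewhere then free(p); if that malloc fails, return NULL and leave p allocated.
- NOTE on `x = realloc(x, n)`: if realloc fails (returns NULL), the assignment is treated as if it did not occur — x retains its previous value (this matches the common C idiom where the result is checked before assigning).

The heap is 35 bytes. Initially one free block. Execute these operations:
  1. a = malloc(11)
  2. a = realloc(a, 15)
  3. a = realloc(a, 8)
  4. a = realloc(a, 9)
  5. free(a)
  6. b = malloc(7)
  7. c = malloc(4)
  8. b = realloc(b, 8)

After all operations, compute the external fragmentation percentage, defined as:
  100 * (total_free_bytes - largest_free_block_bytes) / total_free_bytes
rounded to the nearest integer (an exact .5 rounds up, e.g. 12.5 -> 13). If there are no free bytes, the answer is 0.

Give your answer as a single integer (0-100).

Answer: 30

Derivation:
Op 1: a = malloc(11) -> a = 0; heap: [0-10 ALLOC][11-34 FREE]
Op 2: a = realloc(a, 15) -> a = 0; heap: [0-14 ALLOC][15-34 FREE]
Op 3: a = realloc(a, 8) -> a = 0; heap: [0-7 ALLOC][8-34 FREE]
Op 4: a = realloc(a, 9) -> a = 0; heap: [0-8 ALLOC][9-34 FREE]
Op 5: free(a) -> (freed a); heap: [0-34 FREE]
Op 6: b = malloc(7) -> b = 0; heap: [0-6 ALLOC][7-34 FREE]
Op 7: c = malloc(4) -> c = 7; heap: [0-6 ALLOC][7-10 ALLOC][11-34 FREE]
Op 8: b = realloc(b, 8) -> b = 11; heap: [0-6 FREE][7-10 ALLOC][11-18 ALLOC][19-34 FREE]
Free blocks: [7 16] total_free=23 largest=16 -> 100*(23-16)/23 = 700/23 ≈ 30.435 -> rounds to 30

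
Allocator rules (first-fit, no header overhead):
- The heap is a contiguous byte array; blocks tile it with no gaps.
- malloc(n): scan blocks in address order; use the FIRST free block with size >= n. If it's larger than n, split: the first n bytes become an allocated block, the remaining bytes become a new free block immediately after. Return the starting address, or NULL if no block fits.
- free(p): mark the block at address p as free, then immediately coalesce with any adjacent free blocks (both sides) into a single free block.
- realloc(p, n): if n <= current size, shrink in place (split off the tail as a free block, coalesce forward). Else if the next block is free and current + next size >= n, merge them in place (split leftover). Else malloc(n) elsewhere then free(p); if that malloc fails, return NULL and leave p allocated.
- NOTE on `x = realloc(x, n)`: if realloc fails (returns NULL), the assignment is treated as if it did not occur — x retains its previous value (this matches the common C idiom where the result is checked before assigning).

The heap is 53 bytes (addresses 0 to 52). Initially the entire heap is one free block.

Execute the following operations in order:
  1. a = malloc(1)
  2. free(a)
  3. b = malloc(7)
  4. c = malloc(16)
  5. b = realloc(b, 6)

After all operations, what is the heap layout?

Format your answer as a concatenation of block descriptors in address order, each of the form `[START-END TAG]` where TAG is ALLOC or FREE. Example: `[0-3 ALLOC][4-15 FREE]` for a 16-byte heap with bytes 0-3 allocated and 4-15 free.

Op 1: a = malloc(1) -> a = 0; heap: [0-0 ALLOC][1-52 FREE]
Op 2: free(a) -> (freed a); heap: [0-52 FREE]
Op 3: b = malloc(7) -> b = 0; heap: [0-6 ALLOC][7-52 FREE]
Op 4: c = malloc(16) -> c = 7; heap: [0-6 ALLOC][7-22 ALLOC][23-52 FREE]
Op 5: b = realloc(b, 6) -> b = 0; heap: [0-5 ALLOC][6-6 FREE][7-22 ALLOC][23-52 FREE]

Answer: [0-5 ALLOC][6-6 FREE][7-22 ALLOC][23-52 FREE]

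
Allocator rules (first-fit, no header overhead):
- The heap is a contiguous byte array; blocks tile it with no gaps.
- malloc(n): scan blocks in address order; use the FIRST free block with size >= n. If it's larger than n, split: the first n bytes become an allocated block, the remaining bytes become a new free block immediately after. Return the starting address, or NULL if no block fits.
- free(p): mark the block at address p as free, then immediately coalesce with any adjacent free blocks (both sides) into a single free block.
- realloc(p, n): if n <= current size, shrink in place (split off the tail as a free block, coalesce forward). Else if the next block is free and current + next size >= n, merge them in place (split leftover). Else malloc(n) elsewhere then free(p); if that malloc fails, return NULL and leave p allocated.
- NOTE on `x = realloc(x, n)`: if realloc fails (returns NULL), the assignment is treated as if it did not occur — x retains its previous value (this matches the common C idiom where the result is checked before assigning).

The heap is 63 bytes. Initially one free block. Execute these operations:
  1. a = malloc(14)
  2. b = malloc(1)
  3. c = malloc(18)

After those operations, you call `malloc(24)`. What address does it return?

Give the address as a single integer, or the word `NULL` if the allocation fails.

Answer: 33

Derivation:
Op 1: a = malloc(14) -> a = 0; heap: [0-13 ALLOC][14-62 FREE]
Op 2: b = malloc(1) -> b = 14; heap: [0-13 ALLOC][14-14 ALLOC][15-62 FREE]
Op 3: c = malloc(18) -> c = 15; heap: [0-13 ALLOC][14-14 ALLOC][15-32 ALLOC][33-62 FREE]
malloc(24): first-fit scan over [0-13 ALLOC][14-14 ALLOC][15-32 ALLOC][33-62 FREE] -> 33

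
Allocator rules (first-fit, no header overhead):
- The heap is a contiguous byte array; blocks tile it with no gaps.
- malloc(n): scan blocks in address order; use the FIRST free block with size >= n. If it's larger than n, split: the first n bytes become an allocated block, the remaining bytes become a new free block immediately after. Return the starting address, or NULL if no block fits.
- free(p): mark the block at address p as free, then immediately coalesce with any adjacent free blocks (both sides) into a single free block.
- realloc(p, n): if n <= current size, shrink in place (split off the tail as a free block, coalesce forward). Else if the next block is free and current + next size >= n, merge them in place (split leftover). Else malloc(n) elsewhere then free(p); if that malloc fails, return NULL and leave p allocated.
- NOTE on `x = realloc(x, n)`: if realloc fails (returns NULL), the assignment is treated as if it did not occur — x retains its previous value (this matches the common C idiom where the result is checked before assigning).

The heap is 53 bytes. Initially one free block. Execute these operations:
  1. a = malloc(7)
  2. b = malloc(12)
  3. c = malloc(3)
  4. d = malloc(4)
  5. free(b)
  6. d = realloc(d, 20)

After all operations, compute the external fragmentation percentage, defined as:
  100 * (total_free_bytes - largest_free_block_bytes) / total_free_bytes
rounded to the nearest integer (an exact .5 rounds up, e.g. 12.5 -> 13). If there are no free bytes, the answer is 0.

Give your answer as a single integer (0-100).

Op 1: a = malloc(7) -> a = 0; heap: [0-6 ALLOC][7-52 FREE]
Op 2: b = malloc(12) -> b = 7; heap: [0-6 ALLOC][7-18 ALLOC][19-52 FREE]
Op 3: c = malloc(3) -> c = 19; heap: [0-6 ALLOC][7-18 ALLOC][19-21 ALLOC][22-52 FREE]
Op 4: d = malloc(4) -> d = 22; heap: [0-6 ALLOC][7-18 ALLOC][19-21 ALLOC][22-25 ALLOC][26-52 FREE]
Op 5: free(b) -> (freed b); heap: [0-6 ALLOC][7-18 FREE][19-21 ALLOC][22-25 ALLOC][26-52 FREE]
Op 6: d = realloc(d, 20) -> d = 22; heap: [0-6 ALLOC][7-18 FREE][19-21 ALLOC][22-41 ALLOC][42-52 FREE]
Free blocks: [12 11] total_free=23 largest=12 -> 100*(23-12)/23 = 1100/23 ≈ 47.826 -> rounds to 48

Answer: 48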